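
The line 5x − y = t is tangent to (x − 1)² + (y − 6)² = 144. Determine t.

t = −1 ± 12√26

For a tangent, require d(centre, line) = r = 12.
|5·1 − 1·6 − t| / √26 = 12
|t − (−1)| = 12√26.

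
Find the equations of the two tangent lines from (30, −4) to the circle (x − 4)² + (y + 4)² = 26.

x − 5y = 50 and x + 5y = 10

Let a tangent through (30, −4) have slope m. Its distance from (4, −4) must equal √26:
[m·(−26) − (0)]² = 26(m² + 1)
25m² − 1 = 0, so m = 1/5 or m = −1/5.
Through (30, −4) these give x − 5y = 50 and x + 5y = 10.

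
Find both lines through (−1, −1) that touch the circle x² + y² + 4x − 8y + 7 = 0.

2x + 3y = −5 and 3x − 2y = −1

A line y − (−1) = m(x − (−1)) is tangent when its distance from (−2, 4) is √13:
[m·(−1) − (5)]² = 13(m² + 1)
6m² − 5m − 6 = 0, so m = −2/3 or m = 3/2.
With m = −2/3: 2x + 3y = −5. With m = 3/2: 3x − 2y = −1.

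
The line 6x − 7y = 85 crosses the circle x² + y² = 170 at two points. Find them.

(−1, −13) and (13, −1)

From the line, y = (−85 + 6x)/7. Substituting:
85x² − 1020x − 1105 = 0  ⟹  x² − 12x − 13 = 0
x = 13 or x = −1, giving (13, −1) and (−1, −13).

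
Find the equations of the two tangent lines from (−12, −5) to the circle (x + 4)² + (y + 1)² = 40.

A line y − (−5) = m(x − (−12)) is tangent when its distance from (−4, −1) is 2√10:
(8m − (4))² = 40(m² + 1)
3m² − 8m − 3 = 0, so m = 3 or m = −1/3.
Through (−12, −5) these give 3x − y = −31 and x + 3y = −27.

3x − y = −31 and x + 3y = −27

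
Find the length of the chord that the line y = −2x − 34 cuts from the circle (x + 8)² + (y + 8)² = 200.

The distance from (−8, −8) to the line is 10/√5, and r² = 200.
Chord = 2√(r² − d²) = 2·√(180) = 12√5.

12√5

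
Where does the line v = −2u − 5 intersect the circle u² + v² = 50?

Substitute v = −2u − 5:
5u² + 20u − 25 = 0  ⟹  u² + 4u − 5 = 0
u = 1 or u = −5, giving (1, −7) and (−5, 5).

(−5, 5) and (1, −7)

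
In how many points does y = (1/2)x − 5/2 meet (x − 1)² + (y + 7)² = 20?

1

Centre (1, −7), r² = 20. Distance² from centre to line = (10)²/5 = 20.
Since d² = r², the line is tangent.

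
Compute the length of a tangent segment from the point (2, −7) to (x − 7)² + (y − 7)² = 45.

4√11

Centre (7, 7), r² = 45. |PO|² = (−5)² + (−14)² = 221.
By the tangent–radius right angle, tangent length = √(|PO|² − r²) = √176 = 4√11.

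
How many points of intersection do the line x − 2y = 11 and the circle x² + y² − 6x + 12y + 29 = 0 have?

Centre (3, −6), r² = 16. Distance² from centre to line = (4)²/5 = 16/5.
Since d² < r², the line cuts the circle twice.

2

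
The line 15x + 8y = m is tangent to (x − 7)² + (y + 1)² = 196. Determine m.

The line touches the circle iff its distance from (7, −1) is 14:
|15·7 + 8·(−1) − m| / √289 = 14
|m − (97)| = 14·17, so m = 335 or m = −141.

m = −141 or m = 335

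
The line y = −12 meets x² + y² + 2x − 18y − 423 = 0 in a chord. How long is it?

The distance from (−1, 9) to the line is 21, and r² = 505.
Half the chord is √(r² − d²) = √(64), so the full chord is 16.

16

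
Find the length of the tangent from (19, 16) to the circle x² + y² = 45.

2√143

With centre O = (0, 0), |OP|² = 617 and r² = 45.
Power of the point: PT² = |PO|² − r² = 572, so PT = 2√143.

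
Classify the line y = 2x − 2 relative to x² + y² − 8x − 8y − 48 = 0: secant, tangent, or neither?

Substituting the line into the circle gives 5x² − 32x − 28 = 0.
Δ = 1024 − (−560) = 1584.
Two real roots: the line is a secant.

secant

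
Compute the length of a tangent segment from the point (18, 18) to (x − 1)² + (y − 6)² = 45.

2√97

Centre (1, 6), r² = 45. |PO|² = (17)² + (12)² = 433.
By the tangent–radius right angle, tangent length = √(|PO|² − r²) = √388 = 2√97.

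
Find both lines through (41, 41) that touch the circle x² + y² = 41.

5x − 4y = 41 and 4x − 5y = −41

Let a tangent through (41, 41) have slope m. Its distance from (0, 0) must equal √41:
(−41m − (−41))² = 41(m² + 1)
20m² − 41m + 20 = 0, so m = 5/4 or m = 4/5.
With m = 5/4: 5x − 4y = 41. With m = 4/5: 4x − 5y = −41.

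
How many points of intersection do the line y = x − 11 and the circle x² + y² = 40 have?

0

Substituting the line into the circle gives 2x² − 22x + 81 = 0.
Discriminant = (−22)² − 4·2·(81) = −164 < 0.
No real roots: the line does not meet the circle.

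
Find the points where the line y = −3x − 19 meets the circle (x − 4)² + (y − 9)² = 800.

Express y = −3x − 19 and substitute into the circle:
10x² + 160x = 0  ⟹  x² + 16x = 0
x = 0 or x = −16, giving (0, −19) and (−16, 29).

(−16, 29) and (0, −19)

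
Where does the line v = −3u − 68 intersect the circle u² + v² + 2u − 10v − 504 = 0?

Substitute v = −3u − 68:
10u² + 440u + 4800 = 0  ⟹  u² + 44u + 480 = 0
u = −20 or u = −24, giving (−20, −8) and (−24, 4).

(−24, 4) and (−20, −8)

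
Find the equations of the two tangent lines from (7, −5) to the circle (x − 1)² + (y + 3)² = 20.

2x + y = 9 and x − 2y = 17

Let a tangent through (7, −5) have slope m. Its distance from (1, −3) must equal 2√5:
(−6m − (2))² = 20(m² + 1)
2m² + 3m − 2 = 0, so m = −2 or m = 1/2.
With m = −2: 2x + y = 9. With m = 1/2: x − 2y = 17.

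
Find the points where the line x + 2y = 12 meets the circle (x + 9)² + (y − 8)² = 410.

(−26, 19) and (10, 1)

Express y = (12 − x)/2 and substitute into the circle:
5x² + 80x − 1300 = 0  ⟹  x² + 16x − 260 = 0
x = 10 or x = −26, giving (10, 1) and (−26, 19).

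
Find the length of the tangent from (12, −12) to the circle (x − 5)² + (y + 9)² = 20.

The centre is (5, −9) and r = 2√5. The square of the distance from P to the centre is 49 + 9 = 58.
Power of the point: PT² = |PO|² − r² = 38, so PT = √38.

√38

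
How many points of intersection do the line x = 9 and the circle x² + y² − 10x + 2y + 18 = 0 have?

0

d² = (1·5 + 0·(−1) − (9))² = 16; r² = 8.
Since d² > r², the line lies outside the circle.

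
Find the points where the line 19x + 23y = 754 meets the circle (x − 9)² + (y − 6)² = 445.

(7, 27) and (30, 8)

From the line, y = (754 − 19x)/23. Substituting:
890x² − 32930x + 186900 = 0  ⟹  x² − 37x + 210 = 0
x = 30 or x = 7, giving (30, 8) and (7, 27).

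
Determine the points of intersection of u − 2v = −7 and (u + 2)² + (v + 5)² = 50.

(−7, 0) and (−3, 2)

Substitute v = (7 + u)/2:
5u² + 50u + 105 = 0  ⟹  u² + 10u + 21 = 0
u = −3 or u = −7, giving (−3, 2) and (−7, 0).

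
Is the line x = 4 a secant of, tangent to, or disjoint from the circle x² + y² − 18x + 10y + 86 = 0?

Centre (9, −5), r² = 20. Distance² from centre to line = (5)² = 25.
Since d² > r², the line lies outside the circle.

disjoint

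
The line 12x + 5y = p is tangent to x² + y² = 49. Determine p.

p = −91 or p = 91

The line touches the circle iff its distance from (0, 0) is 7:
|12·0 + 5·0 − p| / √169 = 7
|p| = 7·13, so p = 91 or p = −91.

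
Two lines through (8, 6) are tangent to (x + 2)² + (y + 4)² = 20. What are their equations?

Write the tangent as mx − y + (6 − m·(8)) = 0 and set its distance from the centre to 2√5:
[m·(−10) − (−10)]² = 20(m² + 1)
2m² − 5m + 2 = 0, so m = 2 or m = 1/2.
With m = 2: 2x − y = 10. With m = 1/2: x − 2y = −4.

2x − y = 10 and x − 2y = −4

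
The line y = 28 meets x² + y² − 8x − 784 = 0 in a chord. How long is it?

Centre (4, 0), r² = 800. Perpendicular distance d from centre to line = |−28| / √1 = 28.
Half the chord is √(r² − d²) = √(16), so the full chord is 8.

8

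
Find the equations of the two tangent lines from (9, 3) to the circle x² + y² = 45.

x + 2y = 15 and 2x − y = 15

Write the tangent as mx − y + (3 − m·(9)) = 0 and set its distance from the centre to 3√5:
[m·(−9) − (−3)]² = 45(m² + 1)
2m² − 3m − 2 = 0, so m = −1/2 or m = 2.
Through (9, 3) these give x + 2y = 15 and 2x − y = 15.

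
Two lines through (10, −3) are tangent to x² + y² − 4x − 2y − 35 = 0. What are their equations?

Write the tangent as mx − y + (−3 − m·(10)) = 0 and set its distance from the centre to 2√10:
[m·(−8) − (4)]² = 40(m² + 1)
3m² + 8m − 3 = 0, so m = 1/3 or m = −3.
With m = 1/3: x − 3y = 19. With m = −3: 3x + y = 27.

x − 3y = 19 and 3x + y = 27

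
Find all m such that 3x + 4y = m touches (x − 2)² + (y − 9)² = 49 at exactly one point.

For a tangent, require d(centre, line) = r = 7.
|3·2 + 4·9 − m| / √25 = 7
|m − (42)| = 7·5, so m = 77 or m = 7.

m = 7 or m = 77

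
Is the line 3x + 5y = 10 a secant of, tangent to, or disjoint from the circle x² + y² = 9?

secant

d² = (3·0 + 5·0 − (10))²/34 = 50/17; r² = 9.
Since d² < r², the line cuts the circle twice.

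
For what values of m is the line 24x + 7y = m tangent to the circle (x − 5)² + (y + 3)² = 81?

m = −126 or m = 324

The line touches the circle iff its distance from (5, −3) is 9:
|24·5 + 7·(−3) − m| / √625 = 9
|m − (99)| = 9·25, so m = 324 or m = −126.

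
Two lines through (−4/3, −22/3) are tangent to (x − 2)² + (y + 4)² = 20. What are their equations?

x + 2y = −16 and 2x + y = −10

Write the tangent as mx − y + (−22/3 − m·(−4/3)) = 0 and set its distance from the centre to 2√5:
[m·(10/3) − (10/3)]² = 20(m² + 1)
2m² + 5m + 2 = 0, so m = −1/2 or m = −2.
Through (−4/3, −22/3) these give x + 2y = −16 and 2x + y = −10.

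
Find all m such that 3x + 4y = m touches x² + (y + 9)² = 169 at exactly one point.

For a tangent, require d(centre, line) = r = 13.
|3·0 + 4·(−9) − m| / √25 = 13
|m − (−36)| = 13·5, so m = 29 or m = −101.

m = −101 or m = 29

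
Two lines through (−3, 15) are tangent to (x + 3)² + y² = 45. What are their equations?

2x + y = 9 and 2x − y = −21

A line y − (15) = m(x − (−3)) is tangent when its distance from (−3, 0) is 3√5:
[m·(0) − (−15)]² = 45(m² + 1)
m² − 4 = 0, so m = −2 or m = 2.
With m = −2: 2x + y = 9. With m = 2: 2x − y = −21.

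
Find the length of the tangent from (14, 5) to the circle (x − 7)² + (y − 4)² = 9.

The centre is (7, 4) and r = 3. The square of the distance from P to the centre is 49 + 1 = 50.
Power of the point: PT² = |PO|² − r² = 41, so PT = √41.

√41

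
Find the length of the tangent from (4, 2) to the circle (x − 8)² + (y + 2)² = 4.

The centre is (8, −2) and r = 2. The square of the distance from P to the centre is 16 + 16 = 32.
By the tangent–radius right angle, tangent length = √(|PO|² − r²) = √28 = 2√7.

2√7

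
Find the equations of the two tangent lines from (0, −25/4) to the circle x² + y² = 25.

Let a tangent through (0, −25/4) have slope m. Its distance from (0, 0) must equal 5:
(0m − (25/4))² = 25(m² + 1)
16m² − 9 = 0, so m = −3/4 or m = 3/4.
With m = −3/4: 3x + 4y = −25. With m = 3/4: 3x − 4y = 25.

3x + 4y = −25 and 3x − 4y = 25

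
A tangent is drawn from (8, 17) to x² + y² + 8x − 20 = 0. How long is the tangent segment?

Centre (−4, 0), r² = 36. |PO|² = (12)² + (17)² = 433.
The tangent meets the radius at right angles, so tangent² = |PO|² − r² = 433 − 36 = 397.

√397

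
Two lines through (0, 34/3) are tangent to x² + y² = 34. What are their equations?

Let a tangent through (0, 34/3) have slope m. Its distance from (0, 0) must equal √34:
[m·(0) − (−34/3)]² = 34(m² + 1)
9m² − 25 = 0, so m = 5/3 or m = −5/3.
With m = 5/3: 5x − 3y = −34. With m = −5/3: 5x + 3y = 34.

5x − 3y = −34 and 5x + 3y = 34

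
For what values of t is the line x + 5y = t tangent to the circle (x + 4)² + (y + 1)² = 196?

Tangency holds when the distance from the centre (−4, −1) to the line equals the radius 14:
|1·(−4) + 5·(−1) − t| / √26 = 14
|t − (−9)| = 14√26.

t = −9 ± 14√26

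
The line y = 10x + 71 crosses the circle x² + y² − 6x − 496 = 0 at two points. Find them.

(−9, −19) and (−5, 21)

From the line, y = 10x + 71. Substituting:
101x² + 1414x + 4545 = 0  ⟹  x² + 14x + 45 = 0
x = −5 or x = −9, giving (−5, 21) and (−9, −19).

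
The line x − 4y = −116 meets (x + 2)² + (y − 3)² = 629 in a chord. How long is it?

2√17

Substitute y = (116 + x)/4:
17x² + 272x + 816 = 0  ⟹  x² + 16x + 48 = 0
x = −4 or x = −12, giving (−4, 28) and (−12, 26).
Chord length = distance between (−4, 28) and (−12, 26) = √68 = 2√17.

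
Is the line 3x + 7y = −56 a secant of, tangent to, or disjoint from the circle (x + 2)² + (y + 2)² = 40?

Centre (−2, −2), r² = 40. Distance² from centre to line = (36)²/58 = 648/29.
Since d² < r², the line cuts the circle twice.

secant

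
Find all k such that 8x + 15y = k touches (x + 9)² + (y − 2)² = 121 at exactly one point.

The line touches the circle iff its distance from (−9, 2) is 11:
|8·(−9) + 15·2 − k| / √289 = 11
|k − (−42)| = 11·17, so k = 145 or k = −229.

k = −229 or k = 145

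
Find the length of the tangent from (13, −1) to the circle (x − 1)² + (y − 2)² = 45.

6√3

The centre is (1, 2) and r = 3√5. The square of the distance from P to the centre is 144 + 9 = 153.
Power of the point: PT² = |PO|² − r² = 108, so PT = 6√3.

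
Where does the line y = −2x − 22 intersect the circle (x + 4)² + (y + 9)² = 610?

(−17, 12) and (5, −32)

From the line, y = −2x − 22. Substituting:
5x² + 60x − 425 = 0  ⟹  x² + 12x − 85 = 0
x = 5 or x = −17, giving (5, −32) and (−17, 12).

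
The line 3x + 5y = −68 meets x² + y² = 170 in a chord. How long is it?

2√34

The distance from (0, 0) to the line is 68/√34, and r² = 170.
Half the chord is √(r² − d²) = √(34), so the full chord is 2√34.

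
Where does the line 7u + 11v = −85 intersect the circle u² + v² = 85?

(−9, −2) and (2, −9)

From the line, v = (−85 − 7u)/11. Substituting:
170u² + 1190u − 3060 = 0  ⟹  u² + 7u − 18 = 0
u = 2 or u = −9, giving (2, −9) and (−9, −2).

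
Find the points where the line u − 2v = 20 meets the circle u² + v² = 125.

From the line, v = (−20 + u)/2. Substituting:
5u² − 40u − 100 = 0  ⟹  u² − 8u − 20 = 0
u = 10 or u = −2, giving (10, −5) and (−2, −11).

(−2, −11) and (10, −5)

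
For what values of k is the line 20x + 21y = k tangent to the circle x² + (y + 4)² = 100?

Tangency holds when the distance from the centre (0, −4) to the line equals the radius 10:
|20·0 + 21·(−4) − k| / √841 = 10
|k − (−84)| = 10·29, so k = 206 or k = −374.

k = −374 or k = 206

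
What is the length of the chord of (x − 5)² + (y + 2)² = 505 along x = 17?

38

The line gives x = 17. Substituting into the circle:
y² + 4y − 357 = 0
y = 17 or y = −21, giving (17, 17) and (17, −21).
Chord length = distance between (17, 17) and (17, −21) = √1444 = 38.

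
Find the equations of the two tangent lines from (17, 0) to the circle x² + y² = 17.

Write the tangent as mx − y + (0 − m·(17)) = 0 and set its distance from the centre to √17:
[m·(−17) − (0)]² = 17(m² + 1)
16m² − 1 = 0, so m = −1/4 or m = 1/4.
With m = −1/4: x + 4y = 17. With m = 1/4: x − 4y = 17.

x + 4y = 17 and x − 4y = 17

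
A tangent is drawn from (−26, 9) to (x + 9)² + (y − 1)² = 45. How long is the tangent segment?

2√77

The centre is (−9, 1) and r = 3√5. The square of the distance from P to the centre is 289 + 64 = 353.
Power of the point: PT² = |PO|² − r² = 308, so PT = 2√77.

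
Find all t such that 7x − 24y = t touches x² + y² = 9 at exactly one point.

t = −75 or t = 75

The line touches the circle iff its distance from (0, 0) is 3:
|7·0 − 24·0 − t| / √625 = 3
|t| = 3·25, so t = 75 or t = −75.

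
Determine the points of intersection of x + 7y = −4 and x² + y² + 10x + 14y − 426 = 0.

(−25, 3) and (17, −3)

From the line, y = (−4 − x)/7. Substituting:
50x² + 400x − 21250 = 0  ⟹  x² + 8x − 425 = 0
x = 17 or x = −25, giving (17, −3) and (−25, 3).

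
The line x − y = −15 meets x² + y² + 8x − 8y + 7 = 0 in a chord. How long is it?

Express y = x + 15 and substitute into the circle:
2x² + 30x + 112 = 0  ⟹  x² + 15x + 56 = 0
x = −7 or x = −8, giving (−7, 8) and (−8, 7).
Chord length = distance between (−7, 8) and (−8, 7) = √2 = √2.

√2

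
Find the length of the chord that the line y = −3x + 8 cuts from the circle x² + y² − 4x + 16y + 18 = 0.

From the line, y = −3x + 8. Substituting:
10x² − 100x + 210 = 0  ⟹  x² − 10x + 21 = 0
x = 7 or x = 3, giving (7, −13) and (3, −1).
|(7, −13) − (3, −1)| = √((4)² + (−12)²) = 4√10.

4√10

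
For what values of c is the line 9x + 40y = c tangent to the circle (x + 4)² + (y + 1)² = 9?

c = −199 or c = 47

For a tangent, require d(centre, line) = r = 3.
|9·(−4) + 40·(−1) − c| / √1681 = 3
|c − (−76)| = 3·41, so c = 47 or c = −199.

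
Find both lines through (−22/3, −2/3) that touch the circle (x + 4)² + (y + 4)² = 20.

2x − y = −14 and x − 2y = −6

Write the tangent as mx − y + (−2/3 − m·(−22/3)) = 0 and set its distance from the centre to 2√5:
[m·(10/3) − (−10/3)]² = 20(m² + 1)
2m² − 5m + 2 = 0, so m = 2 or m = 1/2.
With m = 2: 2x − y = −14. With m = 1/2: x − 2y = −6.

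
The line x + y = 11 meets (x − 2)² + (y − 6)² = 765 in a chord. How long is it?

39√2

Centre (2, 6), r² = 765. Perpendicular distance d from centre to line = |−3| / √2 = 3/√2.
Half the chord is √(r² − d²) = √(1521/2), so the full chord is 39√2.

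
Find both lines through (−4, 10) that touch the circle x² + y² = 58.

Let a tangent through (−4, 10) have slope m. Its distance from (0, 0) must equal √58:
[m·(4) − (−10)]² = 58(m² + 1)
21m² − 40m − 21 = 0, so m = −3/7 or m = 7/3.
With m = −3/7: 3x + 7y = 58. With m = 7/3: 7x − 3y = −58.

3x + 7y = 58 and 7x − 3y = −58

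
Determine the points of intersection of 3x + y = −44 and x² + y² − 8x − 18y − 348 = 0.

Substitute y = −3x − 44:
10x² + 310x + 2380 = 0  ⟹  x² + 31x + 238 = 0
x = −14 or x = −17, giving (−14, −2) and (−17, 7).

(−17, 7) and (−14, −2)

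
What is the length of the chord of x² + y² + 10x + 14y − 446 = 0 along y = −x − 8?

Substitute y = −x − 8:
2x² + 12x − 494 = 0  ⟹  x² + 6x − 247 = 0
x = 13 or x = −19, giving (13, −21) and (−19, 11).
Chord length = distance between (13, −21) and (−19, 11) = √2048 = 32√2.

32√2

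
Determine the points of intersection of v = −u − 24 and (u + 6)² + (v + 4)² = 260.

Substitute v = −u − 24:
2u² + 52u + 176 = 0  ⟹  u² + 26u + 88 = 0
u = −4 or u = −22, giving (−4, −20) and (−22, −2).

(−22, −2) and (−4, −20)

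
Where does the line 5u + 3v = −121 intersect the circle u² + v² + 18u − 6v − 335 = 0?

Substitute v = (−121 − 5u)/3:
34u² + 1462u + 13804 = 0  ⟹  u² + 43u + 406 = 0
u = −14 or u = −29, giving (−14, −17) and (−29, 8).

(−29, 8) and (−14, −17)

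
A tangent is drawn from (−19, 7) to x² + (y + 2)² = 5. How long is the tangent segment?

With centre O = (0, −2), |OP|² = 442 and r² = 5.
Power of the point: PT² = |PO|² − r² = 437, so PT = √437.

√437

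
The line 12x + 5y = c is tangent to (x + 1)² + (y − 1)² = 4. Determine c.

For a tangent, require d(centre, line) = r = 2.
|12·(−1) + 5·1 − c| / √169 = 2
|c − (−7)| = 2·13, so c = 19 or c = −33.

c = −33 or c = 19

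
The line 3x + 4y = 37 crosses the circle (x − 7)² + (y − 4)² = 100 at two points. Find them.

(−1, 10) and (15, −2)

Substitute y = (37 − 3x)/4:
25x² − 350x − 375 = 0  ⟹  x² − 14x − 15 = 0
x = 15 or x = −1, giving (15, −2) and (−1, 10).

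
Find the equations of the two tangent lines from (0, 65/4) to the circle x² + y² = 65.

7x + 4y = 65 and 7x − 4y = −65

A line y − (65/4) = m(x − (0)) is tangent when its distance from (0, 0) is √65:
[m·(0) − (−65/4)]² = 65(m² + 1)
16m² − 49 = 0, so m = −7/4 or m = 7/4.
Through (0, 65/4) these give 7x + 4y = 65 and 7x − 4y = −65.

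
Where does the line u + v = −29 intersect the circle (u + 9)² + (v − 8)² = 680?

From the line, v = −u − 29. Substituting:
2u² + 92u + 770 = 0  ⟹  u² + 46u + 385 = 0
u = −11 or u = −35, giving (−11, −18) and (−35, 6).

(−35, 6) and (−11, −18)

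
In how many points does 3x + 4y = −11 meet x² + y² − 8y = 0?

0

Substituting the line into the circle gives 25x² + 162x + 473 = 0.
Discriminant = (162)² − 4·25·(473) = −21056 < 0.
No real roots: the line does not meet the circle.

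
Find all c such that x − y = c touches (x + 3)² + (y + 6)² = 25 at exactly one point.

c = 3 ± 5√2

The line touches the circle iff its distance from (−3, −6) is 5:
|1·(−3) − 1·(−6) − c| / √2 = 5
|c − (3)| = 5√2.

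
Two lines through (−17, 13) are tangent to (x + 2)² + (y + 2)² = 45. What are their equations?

2x + y = −21 and x + 2y = 9

A line y − (13) = m(x − (−17)) is tangent when its distance from (−2, −2) is 3√5:
(15m − (−15))² = 45(m² + 1)
2m² + 5m + 2 = 0, so m = −2 or m = −1/2.
Through (−17, 13) these give 2x + y = −21 and x + 2y = 9.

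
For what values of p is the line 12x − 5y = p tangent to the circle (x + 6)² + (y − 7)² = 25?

p = −172 or p = −42

The line touches the circle iff its distance from (−6, 7) is 5:
|12·(−6) − 5·7 − p| / √169 = 5
|p − (−107)| = 5·13, so p = −42 or p = −172.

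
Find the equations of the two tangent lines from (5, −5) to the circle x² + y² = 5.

Let a tangent through (5, −5) have slope m. Its distance from (0, 0) must equal √5:
[m·(−5) − (5)]² = 5(m² + 1)
2m² + 5m + 2 = 0, so m = −2 or m = −1/2.
With m = −2: 2x + y = 5. With m = −1/2: x + 2y = −5.

2x + y = 5 and x + 2y = −5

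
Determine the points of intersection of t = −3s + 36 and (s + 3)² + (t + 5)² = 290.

(10, 6) and (14, −6)

Substitute t = −3s + 36:
10s² − 240s + 1400 = 0  ⟹  s² − 24s + 140 = 0
s = 14 or s = 10, giving (14, −6) and (10, 6).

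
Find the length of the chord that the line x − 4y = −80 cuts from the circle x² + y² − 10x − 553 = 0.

6√17

Centre (5, 0), r² = 578. Perpendicular distance d from centre to line = |85| / √17 = 85/√17.
Half the chord is √(r² − d²) = √(153), so the full chord is 6√17.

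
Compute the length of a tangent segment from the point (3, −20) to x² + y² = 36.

With centre O = (0, 0), |OP|² = 409 and r² = 36.
By the tangent–radius right angle, tangent length = √(|PO|² − r²) = √373.

√373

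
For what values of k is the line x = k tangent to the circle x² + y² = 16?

k = −4 or k = 4

The line touches the circle iff its distance from (0, 0) is 4:
|1·0 + 0·0 − k| / √1 = 4
|k| = 4, so k = 4 or k = −4.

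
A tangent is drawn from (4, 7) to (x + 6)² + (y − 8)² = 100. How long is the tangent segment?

Centre (−6, 8), r² = 100. |PO|² = (10)² + (−1)² = 101.
Power of the point: PT² = |PO|² − r² = 1, so PT = 1.

1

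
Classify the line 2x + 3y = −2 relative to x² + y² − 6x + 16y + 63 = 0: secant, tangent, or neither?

Substituting the line into the circle gives 13x² − 142x + 475 = 0.
Discriminant = (−142)² − 4·13·(475) = −4536 < 0.
No real roots: the line does not meet the circle.

neither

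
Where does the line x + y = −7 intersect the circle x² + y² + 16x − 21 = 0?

(−14, 7) and (−1, −6)

Express y = −x − 7 and substitute into the circle:
2x² + 30x + 28 = 0  ⟹  x² + 15x + 14 = 0
x = −1 or x = −14, giving (−1, −6) and (−14, 7).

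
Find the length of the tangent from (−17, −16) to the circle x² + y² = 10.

√535

The centre is (0, 0) and r = √10. The square of the distance from P to the centre is 289 + 256 = 545.
The tangent meets the radius at right angles, so tangent² = |PO|² − r² = 545 − 10 = 535.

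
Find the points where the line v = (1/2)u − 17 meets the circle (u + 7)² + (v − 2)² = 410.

(0, −17) and (4, −15)

From the line, v = (−34 + u)/2. Substituting:
5u² − 20u = 0  ⟹  u² − 4u = 0
u = 4 or u = 0, giving (4, −15) and (0, −17).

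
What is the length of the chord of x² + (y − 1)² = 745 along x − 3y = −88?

3√10

Centre (0, 1), r² = 745. Perpendicular distance d from centre to line = |85| / √10 = 85/√10.
Chord = 2√(r² − d²) = 2·√(45/2) = 3√10.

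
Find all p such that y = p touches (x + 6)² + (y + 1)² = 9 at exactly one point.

Tangency holds when the distance from the centre (−6, −1) to the line equals the radius 3:
|0·(−6) + 1·(−1) − p| / √1 = 3
|p − (−1)| = 3, so p = 2 or p = −4.

p = −4 or p = 2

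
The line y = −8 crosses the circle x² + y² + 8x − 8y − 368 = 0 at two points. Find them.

(−20, −8) and (12, −8)

Express y = −8 and substitute into the circle:
x² + 8x − 240 = 0
x = 12 or x = −20, giving (12, −8) and (−20, −8).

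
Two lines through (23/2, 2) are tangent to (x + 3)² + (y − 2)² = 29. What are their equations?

Let a tangent through (23/2, 2) have slope m. Its distance from (−3, 2) must equal √29:
[m·(−29/2) − (0)]² = 29(m² + 1)
25m² − 4 = 0, so m = −2/5 or m = 2/5.
Through (23/2, 2) these give 2x + 5y = 33 and 2x − 5y = 13.

2x + 5y = 33 and 2x − 5y = 13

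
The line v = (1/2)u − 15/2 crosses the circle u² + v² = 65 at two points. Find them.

(−1, −8) and (7, −4)

From the line, v = (−15 + u)/2. Substituting:
5u² − 30u − 35 = 0  ⟹  u² − 6u − 7 = 0
u = 7 or u = −1, giving (7, −4) and (−1, −8).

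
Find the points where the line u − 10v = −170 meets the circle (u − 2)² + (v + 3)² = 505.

From the line, v = (170 + u)/10. Substituting:
101u² − 10100 = 0  ⟹  u² − 100 = 0
u = 10 or u = −10, giving (10, 18) and (−10, 16).

(−10, 16) and (10, 18)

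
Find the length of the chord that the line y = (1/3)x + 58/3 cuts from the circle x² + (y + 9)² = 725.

From the line, y = (58 + x)/3. Substituting:
10x² + 170x + 700 = 0  ⟹  x² + 17x + 70 = 0
x = −7 or x = −10, giving (−7, 17) and (−10, 16).
|(−7, 17) − (−10, 16)| = √((3)² + (1)²) = √10.

√10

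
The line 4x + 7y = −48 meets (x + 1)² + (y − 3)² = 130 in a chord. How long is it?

The distance from (−1, 3) to the line is 65/√65, and r² = 130.
Half the chord is √(r² − d²) = √(65), so the full chord is 2√65.

2√65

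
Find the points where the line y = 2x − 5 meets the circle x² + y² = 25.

From the line, y = 2x − 5. Substituting:
5x² − 20x = 0  ⟹  x² − 4x = 0
x = 4 or x = 0, giving (4, 3) and (0, −5).

(0, −5) and (4, 3)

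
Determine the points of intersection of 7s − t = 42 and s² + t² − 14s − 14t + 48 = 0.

(6, 0) and (8, 14)

From the line, t = 7s − 42. Substituting:
50s² − 700s + 2400 = 0  ⟹  s² − 14s + 48 = 0
s = 8 or s = 6, giving (8, 14) and (6, 0).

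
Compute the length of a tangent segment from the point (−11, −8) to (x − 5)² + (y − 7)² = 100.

√381

With centre O = (5, 7), |OP|² = 481 and r² = 100.
The tangent meets the radius at right angles, so tangent² = |PO|² − r² = 481 − 100 = 381.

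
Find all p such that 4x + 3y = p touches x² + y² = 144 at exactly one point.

p = −60 or p = 60

The line touches the circle iff its distance from (0, 0) is 12:
|4·0 + 3·0 − p| / √25 = 12
|p| = 12·5, so p = 60 or p = −60.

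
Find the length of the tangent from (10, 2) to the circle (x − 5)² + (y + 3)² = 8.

Centre (5, −3), r² = 8. |PO|² = (5)² + (5)² = 50.
Power of the point: PT² = |PO|² − r² = 42, so PT = √42.

√42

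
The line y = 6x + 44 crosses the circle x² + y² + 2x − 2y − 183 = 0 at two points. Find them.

(−9, −10) and (−5, 14)

From the line, y = 6x + 44. Substituting:
37x² + 518x + 1665 = 0  ⟹  x² + 14x + 45 = 0
x = −5 or x = −9, giving (−5, 14) and (−9, −10).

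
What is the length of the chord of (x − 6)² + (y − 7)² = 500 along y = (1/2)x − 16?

12√5

The distance from (6, 7) to the line is 40/√5, and r² = 500.
Chord = 2√(r² − d²) = 2·√(180) = 12√5.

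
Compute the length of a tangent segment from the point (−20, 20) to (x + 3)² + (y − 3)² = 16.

With centre O = (−3, 3), |OP|² = 578 and r² = 16.
By the tangent–radius right angle, tangent length = √(|PO|² − r²) = √562.

√562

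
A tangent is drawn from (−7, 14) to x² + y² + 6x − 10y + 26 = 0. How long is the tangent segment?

Centre (−3, 5), r² = 8. |PO|² = (−4)² + (9)² = 97.
The tangent meets the radius at right angles, so tangent² = |PO|² − r² = 97 − 8 = 89.

√89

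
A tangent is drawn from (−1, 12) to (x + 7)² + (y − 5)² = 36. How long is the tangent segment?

With centre O = (−7, 5), |OP|² = 85 and r² = 36.
The tangent meets the radius at right angles, so tangent² = |PO|² − r² = 85 − 36 = 49.

7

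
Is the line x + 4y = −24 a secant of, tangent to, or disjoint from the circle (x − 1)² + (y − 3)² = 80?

disjoint

Substituting the line into the circle gives 17x² + 40x + 32 = 0.
Discriminant = (40)² − 4·17·(32) = −576 < 0.
No real roots: the line does not meet the circle.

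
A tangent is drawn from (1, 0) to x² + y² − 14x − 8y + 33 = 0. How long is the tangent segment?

2√5

The centre is (7, 4) and r = 4√2. The square of the distance from P to the centre is 36 + 16 = 52.
By the tangent–radius right angle, tangent length = √(|PO|² − r²) = √20 = 2√5.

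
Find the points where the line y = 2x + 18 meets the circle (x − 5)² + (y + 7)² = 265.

(−11, −4) and (−7, 4)

Substitute y = 2x + 18:
5x² + 90x + 385 = 0  ⟹  x² + 18x + 77 = 0
x = −7 or x = −11, giving (−7, 4) and (−11, −4).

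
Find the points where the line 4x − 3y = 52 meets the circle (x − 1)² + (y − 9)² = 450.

Substitute y = (−52 + 4x)/3:
25x² − 650x + 2200 = 0  ⟹  x² − 26x + 88 = 0
x = 22 or x = 4, giving (22, 12) and (4, −12).

(4, −12) and (22, 12)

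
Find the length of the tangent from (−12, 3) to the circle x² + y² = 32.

The centre is (0, 0) and r = 4√2. The square of the distance from P to the centre is 144 + 9 = 153.
The tangent meets the radius at right angles, so tangent² = |PO|² − r² = 153 − 32 = 121.

11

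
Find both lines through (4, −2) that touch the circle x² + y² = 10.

x − 3y = 10 and 3x + y = 10

Let a tangent through (4, −2) have slope m. Its distance from (0, 0) must equal √10:
(−4m − (2))² = 10(m² + 1)
3m² + 8m − 3 = 0, so m = 1/3 or m = −3.
Through (4, −2) these give x − 3y = 10 and 3x + y = 10.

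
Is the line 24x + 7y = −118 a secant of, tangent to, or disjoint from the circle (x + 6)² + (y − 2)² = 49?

secant

d² = (24·(−6) + 7·2 − (−118))²/625 = 144/625; r² = 49.
Since d² < r², the line cuts the circle twice.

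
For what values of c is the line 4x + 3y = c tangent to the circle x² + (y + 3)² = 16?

Tangency holds when the distance from the centre (0, −3) to the line equals the radius 4:
|4·0 + 3·(−3) − c| / √25 = 4
|c − (−9)| = 4·5, so c = 11 or c = −29.

c = −29 or c = 11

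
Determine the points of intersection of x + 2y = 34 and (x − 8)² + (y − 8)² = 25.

(8, 13) and (12, 11)

Express y = (34 − x)/2 and substitute into the circle:
5x² − 100x + 480 = 0  ⟹  x² − 20x + 96 = 0
x = 12 or x = 8, giving (12, 11) and (8, 13).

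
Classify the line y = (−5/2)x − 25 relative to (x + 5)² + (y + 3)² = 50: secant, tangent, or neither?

secant

Centre (−5, −3), r² = 50. Distance² from centre to line = (19)²/29 = 361/29.
Since d² < r², the line cuts the circle twice.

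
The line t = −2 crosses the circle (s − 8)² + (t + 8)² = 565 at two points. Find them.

(−15, −2) and (31, −2)

Substitute t = −2:
s² − 16s − 465 = 0
s = 31 or s = −15, giving (31, −2) and (−15, −2).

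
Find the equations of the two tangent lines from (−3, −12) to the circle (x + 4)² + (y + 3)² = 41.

5x − 4y = 33 and 4x + 5y = −72

A line y − (−12) = m(x − (−3)) is tangent when its distance from (−4, −3) is √41:
(−1m − (9))² = 41(m² + 1)
20m² − 9m − 20 = 0, so m = 5/4 or m = −4/5.
With m = 5/4: 5x − 4y = 33. With m = −4/5: 4x + 5y = −72.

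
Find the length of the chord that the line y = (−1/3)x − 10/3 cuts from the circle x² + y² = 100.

Express y = (−10 − x)/3 and substitute into the circle:
10x² + 20x − 800 = 0  ⟹  x² + 2x − 80 = 0
x = 8 or x = −10, giving (8, −6) and (−10, 0).
|(8, −6) − (−10, 0)| = √((18)² + (−6)²) = 6√10.

6√10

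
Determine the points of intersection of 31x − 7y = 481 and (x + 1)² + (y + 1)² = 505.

Express y = (−481 + 31x)/7 and substitute into the circle:
1010x² − 29290x + 199980 = 0  ⟹  x² − 29x + 198 = 0
x = 18 or x = 11, giving (18, 11) and (11, −20).

(11, −20) and (18, 11)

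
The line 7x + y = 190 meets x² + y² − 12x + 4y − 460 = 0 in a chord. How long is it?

10√2

Express y = −7x + 190 and substitute into the circle:
50x² − 2700x + 36400 = 0  ⟹  x² − 54x + 728 = 0
x = 28 or x = 26, giving (28, −6) and (26, 8).
|(28, −6) − (26, 8)| = √((2)² + (−14)²) = 10√2.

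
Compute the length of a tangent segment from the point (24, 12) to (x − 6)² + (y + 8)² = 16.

2√177

Centre (6, −8), r² = 16. |PO|² = (18)² + (20)² = 724.
The tangent meets the radius at right angles, so tangent² = |PO|² − r² = 724 − 16 = 708.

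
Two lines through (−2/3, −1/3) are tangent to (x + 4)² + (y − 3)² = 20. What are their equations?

Write the tangent as mx − y + (−1/3 − m·(−2/3)) = 0 and set its distance from the centre to 2√5:
[m·(−10/3) − (10/3)]² = 20(m² + 1)
2m² − 5m + 2 = 0, so m = 1/2 or m = 2.
With m = 1/2: x − 2y = 0. With m = 2: 2x − y = −1.

x − 2y = 0 and 2x − y = −1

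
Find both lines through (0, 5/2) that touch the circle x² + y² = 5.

x + 2y = 5 and x − 2y = −5

A line y − (5/2) = m(x − (0)) is tangent when its distance from (0, 0) is √5:
[m·(0) − (−5/2)]² = 5(m² + 1)
4m² − 1 = 0, so m = −1/2 or m = 1/2.
Through (0, 5/2) these give x + 2y = 5 and x − 2y = −5.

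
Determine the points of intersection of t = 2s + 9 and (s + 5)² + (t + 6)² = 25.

From the line, t = 2s + 9. Substituting:
5s² + 70s + 225 = 0  ⟹  s² + 14s + 45 = 0
s = −5 or s = −9, giving (−5, −1) and (−9, −9).

(−9, −9) and (−5, −1)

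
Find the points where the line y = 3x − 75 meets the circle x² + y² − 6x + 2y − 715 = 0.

Substitute y = 3x − 75:
10x² − 450x + 4760 = 0  ⟹  x² − 45x + 476 = 0
x = 28 or x = 17, giving (28, 9) and (17, −24).

(17, −24) and (28, 9)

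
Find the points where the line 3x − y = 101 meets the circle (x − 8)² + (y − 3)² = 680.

From the line, y = 3x − 101. Substituting:
10x² − 640x + 10200 = 0  ⟹  x² − 64x + 1020 = 0
x = 34 or x = 30, giving (34, 1) and (30, −11).

(30, −11) and (34, 1)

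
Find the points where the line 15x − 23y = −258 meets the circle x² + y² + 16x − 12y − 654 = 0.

(−31, −9) and (15, 21)

Substitute y = (258 + 15x)/23:
754x² + 12064x − 350610 = 0  ⟹  x² + 16x − 465 = 0
x = 15 or x = −31, giving (15, 21) and (−31, −9).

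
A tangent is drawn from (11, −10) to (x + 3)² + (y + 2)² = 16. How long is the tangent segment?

With centre O = (−3, −2), |OP|² = 260 and r² = 16.
Power of the point: PT² = |PO|² − r² = 244, so PT = 2√61.

2√61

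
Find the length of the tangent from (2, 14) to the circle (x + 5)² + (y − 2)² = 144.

The centre is (−5, 2) and r = 12. The square of the distance from P to the centre is 49 + 144 = 193.
By the tangent–radius right angle, tangent length = √(|PO|² − r²) = √49 = 7.

7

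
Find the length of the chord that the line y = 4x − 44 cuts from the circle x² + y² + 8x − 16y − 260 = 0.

Centre (−4, 8), r² = 340. Perpendicular distance d from centre to line = |−68| / √17 = 68/√17.
Half the chord is √(r² − d²) = √(68), so the full chord is 4√17.

4√17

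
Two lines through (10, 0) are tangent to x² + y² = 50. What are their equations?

x + y = 10 and x − y = 10

Let a tangent through (10, 0) have slope m. Its distance from (0, 0) must equal 5√2:
(−10m − (0))² = 50(m² + 1)
m² − 1 = 0, so m = −1 or m = 1.
With m = −1: x + y = 10. With m = 1: x − y = 10.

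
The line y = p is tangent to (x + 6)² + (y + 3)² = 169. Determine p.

Tangency holds when the distance from the centre (−6, −3) to the line equals the radius 13:
|0·(−6) + 1·(−3) − p| / √1 = 13
|p − (−3)| = 13, so p = 10 or p = −16.

p = −16 or p = 10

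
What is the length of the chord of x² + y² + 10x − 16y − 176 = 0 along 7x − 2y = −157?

Substitute y = (157 + 7x)/2:
53x² + 2014x + 18921 = 0  ⟹  x² + 38x + 357 = 0
x = −17 or x = −21, giving (−17, 19) and (−21, 5).
Chord length = distance between (−17, 19) and (−21, 5) = √212 = 2√53.

2√53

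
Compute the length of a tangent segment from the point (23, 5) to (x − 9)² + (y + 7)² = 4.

The centre is (9, −7) and r = 2. The square of the distance from P to the centre is 196 + 144 = 340.
By the tangent–radius right angle, tangent length = √(|PO|² − r²) = √336 = 4√21.

4√21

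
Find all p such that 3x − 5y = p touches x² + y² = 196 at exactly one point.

p = ±14√34

The line touches the circle iff its distance from (0, 0) is 14:
|3·0 − 5·0 − p| / √34 = 14
|p| = 14√34.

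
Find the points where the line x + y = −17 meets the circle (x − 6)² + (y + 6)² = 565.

From the line, y = −x − 17. Substituting:
2x² + 10x − 408 = 0  ⟹  x² + 5x − 204 = 0
x = 12 or x = −17, giving (12, −29) and (−17, 0).

(−17, 0) and (12, −29)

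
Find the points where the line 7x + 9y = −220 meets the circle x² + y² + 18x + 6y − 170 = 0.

(−25, −5) and (−7, −19)

Express y = (−220 − 7x)/9 and substitute into the circle:
130x² + 4160x + 22750 = 0  ⟹  x² + 32x + 175 = 0
x = −7 or x = −25, giving (−7, −19) and (−25, −5).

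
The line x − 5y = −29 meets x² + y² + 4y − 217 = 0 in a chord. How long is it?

Express y = (29 + x)/5 and substitute into the circle:
26x² + 78x − 4004 = 0  ⟹  x² + 3x − 154 = 0
x = 11 or x = −14, giving (11, 8) and (−14, 3).
Chord length = distance between (11, 8) and (−14, 3) = √650 = 5√26.

5√26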